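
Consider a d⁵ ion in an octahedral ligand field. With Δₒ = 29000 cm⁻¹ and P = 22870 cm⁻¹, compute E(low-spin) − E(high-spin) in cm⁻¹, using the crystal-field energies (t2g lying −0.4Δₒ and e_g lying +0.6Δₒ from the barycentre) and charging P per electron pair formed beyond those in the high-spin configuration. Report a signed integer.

-12260

In the high-spin limit (t2g^3 e_g^2) the orbital term is 0.0Δₒ = 0 cm⁻¹, with no excess pairing.
For low-spin the configuration is t2g^5 e_g^0: orbital energy -2.0 × 29000 = -58000 cm⁻¹, and 2 additional pairs relative to high-spin add 45740 cm⁻¹, giving -12260 cm⁻¹.
The difference is -12260 − (0) = -12260 cm⁻¹, so low-spin lies lower.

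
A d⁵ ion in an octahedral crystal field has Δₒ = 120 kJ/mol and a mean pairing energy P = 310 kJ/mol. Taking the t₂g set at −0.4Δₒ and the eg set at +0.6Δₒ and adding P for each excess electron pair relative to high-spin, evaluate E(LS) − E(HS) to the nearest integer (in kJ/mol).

380

High-spin d⁵ fills as t₂g³ eg² with CFSE 3(−0.4) + 2(+0.6) = 0.0Δₒ = 0 kJ/mol.
For low-spin the configuration is t₂g⁵ eg⁰: orbital energy -2.0 × 120 = -240 kJ/mol, and 2 additional pairs relative to high-spin add 620 kJ/mol, giving 380 kJ/mol.
The difference is 380 − (0) = 380 kJ/mol, so high-spin lies lower.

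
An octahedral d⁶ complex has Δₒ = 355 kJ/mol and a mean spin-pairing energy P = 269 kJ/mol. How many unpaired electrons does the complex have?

0

With Δₒ > P the complex is low-spin.
Configuration: t2g^6 e_g^0.
Unpaired electrons: 0.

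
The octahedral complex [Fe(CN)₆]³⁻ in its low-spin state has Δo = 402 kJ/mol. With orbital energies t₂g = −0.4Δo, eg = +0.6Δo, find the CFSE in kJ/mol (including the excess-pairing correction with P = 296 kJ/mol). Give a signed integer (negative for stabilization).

Each CN⁻ contributes -1; 6 × (-1) = -6. With overall charge -3, Fe is in the +3 oxidation state.
Fe³⁺: group 8, so d-count = 8 − 3 = 5.
Electron filling gives t₂g⁵ eg⁰.
CFSE(orbital) = 5×(-0.4Δo) + 0×(0.6Δo) = -2.0Δo; with Δo = 402 kJ/mol that is -804 kJ/mol.
Relative to high-spin t₂g³ eg² (0 paired), the low-spin configuration has 2 additional pairs, contributing +2 × 296 = +592 kJ/mol.
Overall CFSE = -804 + 592 = -212 kJ/mol.

-212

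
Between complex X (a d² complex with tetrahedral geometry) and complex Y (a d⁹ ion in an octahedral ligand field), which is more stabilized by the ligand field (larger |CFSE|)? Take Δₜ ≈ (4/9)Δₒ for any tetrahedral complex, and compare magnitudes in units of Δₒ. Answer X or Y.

Y

X: Tetrahedral fields are weak (Δₜ ≈ 4/9 Δₒ), so electrons fill high-spin; e² t₂⁰, CFSE = -1.2Δₜ ≈ -0.53Δₒ.
Y: t2g^6 e_g^3, CFSE = -0.6Δₒ.
So Y has the larger |CFSE|.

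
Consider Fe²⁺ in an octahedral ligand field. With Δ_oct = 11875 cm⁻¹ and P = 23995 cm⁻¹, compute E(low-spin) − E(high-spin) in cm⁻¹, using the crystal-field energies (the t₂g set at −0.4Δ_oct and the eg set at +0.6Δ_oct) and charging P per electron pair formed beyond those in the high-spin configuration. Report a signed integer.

Fe is in group 8, so Fe²⁺ is d⁶ (8 − 2 = 6).
High-spin: t₂g⁴ eg², CFSE = -0.4Δ_oct = -4750 cm⁻¹.
Low-spin: t₂g⁶ eg⁰, orbital CFSE = -2.4Δ_oct = -28500 cm⁻¹; plus 2 excess pairs × P = +47990 cm⁻¹; total 19490 cm⁻¹.
Thus E(LS) − E(HS) = 24240 cm⁻¹.

24240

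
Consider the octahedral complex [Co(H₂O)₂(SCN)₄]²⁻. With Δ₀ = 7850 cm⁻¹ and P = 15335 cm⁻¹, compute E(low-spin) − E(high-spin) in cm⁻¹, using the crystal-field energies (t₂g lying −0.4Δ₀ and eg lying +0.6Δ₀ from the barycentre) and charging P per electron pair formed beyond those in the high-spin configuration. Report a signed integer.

7485

Ligand charges: 2×(+0) from H₂O and 4×(-1) from SCN⁻ sum to -4; with overall charge -2, Co is +2.
Group 9 minus oxidation state +2 gives a d⁷ configuration for Co²⁺.
High-spin d⁷ fills as t₂g⁵ eg² with CFSE 5(−0.4) + 2(+0.6) = -0.8Δ₀ = -6280 cm⁻¹.
Low-spin t₂g⁶ eg¹ gives -1.8Δ₀ = -14130 cm⁻¹, but forming 1 extra pair costs 1P = 15335 cm⁻¹, so E(LS) = -14130 + 15335 = 1205 cm⁻¹.
E(LS) − E(HS) = 1205 − (-6280) = 7485 cm⁻¹.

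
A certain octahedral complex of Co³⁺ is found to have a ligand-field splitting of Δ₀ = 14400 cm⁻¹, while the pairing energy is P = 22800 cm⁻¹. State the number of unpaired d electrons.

Group 9 minus oxidation state +3 gives a d⁶ configuration for Co³⁺.
Here Δ₀ < P (14400 < 22800), so the high-spin state is favoured.
Filling d⁶ accordingly: t₂g⁴ eg².
Unpaired electrons: 4.

4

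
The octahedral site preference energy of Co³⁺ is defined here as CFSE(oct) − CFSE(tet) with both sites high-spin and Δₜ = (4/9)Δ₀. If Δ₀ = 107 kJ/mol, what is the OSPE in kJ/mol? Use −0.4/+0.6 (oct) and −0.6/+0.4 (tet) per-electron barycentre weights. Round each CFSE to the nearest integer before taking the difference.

-14

Co sits in group 9; removing 3 electrons leaves Co³⁺ with 9 − 3 = 6 d electrons.
In an octahedral site d⁶ (HS) is t₂g⁴ eg², giving CFSE(oct) = -0.4Δ₀ = -43 kJ/mol.
Tetrahedral: e³ t₂³, CFSE = 3(−0.6) + 3(+0.4) = -0.6Δₜ = -0.6 × (4/9) × 107 = -29 kJ/mol.
OSPE = CFSE(oct) − CFSE(tet) = -43 − (-29) = -14 kJ/mol.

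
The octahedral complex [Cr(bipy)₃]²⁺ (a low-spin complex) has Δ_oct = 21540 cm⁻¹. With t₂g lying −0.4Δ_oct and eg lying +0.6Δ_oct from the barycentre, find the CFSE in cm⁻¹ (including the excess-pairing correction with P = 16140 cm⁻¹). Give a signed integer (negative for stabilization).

bipy is neutral, so the +2 overall charge sits on Cr: oxidation state +2.
Cr sits in group 6; removing 2 electrons leaves Cr²⁺ with 6 − 2 = 4 d electrons.
The d⁴ electrons fill as t₂g⁴ eg⁰.
Orbital CFSE = 4(-0.4) + 0(0.6) = -1.6Δ_oct = -1.6 × 21540 = -34464 cm⁻¹.
Relative to high-spin t₂g³ eg¹ (0 paired), the low-spin configuration has 1 additional pair, contributing +1 × 16140 = +16140 cm⁻¹.
Combining: -34464 + 16140 = -18324 cm⁻¹.

-18324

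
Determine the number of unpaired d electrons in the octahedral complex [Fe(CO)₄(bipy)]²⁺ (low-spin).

0

Ligand charges: 4×(+0) from CO and 1×(+0) from bipy sum to +0; with overall charge +2, Fe is +2.
Fe is in group 8, so Fe²⁺ is d⁶ (8 − 2 = 6).
Configuration: t₂g⁶ eg⁰, giving 0 unpaired electrons.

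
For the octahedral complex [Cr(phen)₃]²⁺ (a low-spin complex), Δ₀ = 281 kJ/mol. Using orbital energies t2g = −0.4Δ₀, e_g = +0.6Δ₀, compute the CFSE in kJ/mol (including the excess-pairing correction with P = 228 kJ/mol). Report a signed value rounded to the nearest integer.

phen is neutral, so the +2 overall charge sits on Cr: oxidation state +2.
Cr is in group 6, so Cr²⁺ is d⁴ (6 − 2 = 4).
The d⁴ electrons fill as t2g^4 e_g^0.
CFSE(orbital) = 4×(-0.4Δ₀) + 0×(0.6Δ₀) = -1.6Δ₀; with Δ₀ = 281 kJ/mol that is -450 kJ/mol.
Pairing penalty: 1 pair vs 0 in the high-spin reference → 1 extra × P = 228 kJ/mol.
Combining: -450 + 228 = -222 kJ/mol.

-222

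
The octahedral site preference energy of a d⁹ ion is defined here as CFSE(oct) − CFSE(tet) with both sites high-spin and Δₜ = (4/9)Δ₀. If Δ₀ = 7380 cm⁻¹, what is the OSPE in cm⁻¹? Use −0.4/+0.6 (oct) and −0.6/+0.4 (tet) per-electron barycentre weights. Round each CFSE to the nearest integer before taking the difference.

Octahedral (high-spin): t2g^6 e_g^3, CFSE = 6(−0.4) + 3(+0.6) = -0.6Δ₀ = -0.6 × 7380 = -4428 cm⁻¹.
Tetrahedral: e^4 t2^5, CFSE = 4(−0.6) + 5(+0.4) = -0.4Δₜ = -0.4 × (4/9) × 7380 = -1312 cm⁻¹.
Subtracting, OSPE = -4428 − (-1312) = -3116 cm⁻¹.

-3116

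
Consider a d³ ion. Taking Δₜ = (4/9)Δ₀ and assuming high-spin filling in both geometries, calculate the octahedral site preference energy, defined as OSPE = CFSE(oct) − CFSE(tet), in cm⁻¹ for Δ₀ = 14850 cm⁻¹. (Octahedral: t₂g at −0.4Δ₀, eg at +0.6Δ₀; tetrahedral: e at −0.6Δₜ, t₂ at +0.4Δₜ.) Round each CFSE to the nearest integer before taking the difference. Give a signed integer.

-12540

Octahedral high-spin t₂g³ eg⁰: CFSE = -1.2 × 14850 = -17820 cm⁻¹.
Tetrahedral: e² t₂¹, CFSE = 2(−0.6) + 1(+0.4) = -0.8Δₜ = -0.8 × (4/9) × 14850 = -5280 cm⁻¹.
OSPE = CFSE(oct) − CFSE(tet) = -17820 − (-5280) = -12540 cm⁻¹.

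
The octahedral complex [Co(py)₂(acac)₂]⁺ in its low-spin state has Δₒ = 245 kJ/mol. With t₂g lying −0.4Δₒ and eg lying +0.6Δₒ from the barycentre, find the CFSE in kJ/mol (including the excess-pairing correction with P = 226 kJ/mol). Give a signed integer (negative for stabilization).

Ligand charges: 2×(+0) from py and 2×(-1) from acac⁻ sum to -2; with overall charge +1, Co is +3.
Co is in group 9, so Co³⁺ is d⁶ (9 − 3 = 6).
Configuration: t₂g⁶ eg⁰.
The orbital stabilization is -2.4Δₒ = -2.4 × 245 = -588 kJ/mol.
Relative to high-spin t₂g⁴ eg² (1 paired), the low-spin configuration has 2 additional pairs, contributing +2 × 226 = +452 kJ/mol.
Combining: -588 + 452 = -136 kJ/mol.

-136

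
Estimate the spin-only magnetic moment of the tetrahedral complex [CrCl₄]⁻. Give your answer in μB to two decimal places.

3.87 μB

Each Cl⁻ contributes -1; 4 × (-1) = -4. With overall charge -1, Cr is in the +3 oxidation state.
Cr³⁺: group 6, so d-count = 6 − 3 = 3.
Tetrahedral fields are weak (Δₜ ≈ 4/9 Δₒ), so electrons fill high-spin.
Configuration: e^2 t2^1 → 3 unpaired electrons.
μ(spin-only) = √[3(3+2)] = √15 ≈ 3.87 μB.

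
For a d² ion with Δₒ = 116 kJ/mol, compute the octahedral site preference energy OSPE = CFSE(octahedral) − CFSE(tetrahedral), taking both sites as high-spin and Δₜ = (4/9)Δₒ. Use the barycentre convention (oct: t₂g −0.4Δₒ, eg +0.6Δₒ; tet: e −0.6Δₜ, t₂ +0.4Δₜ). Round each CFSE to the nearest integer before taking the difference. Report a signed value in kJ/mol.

-31

Octahedral (high-spin): t2g^2 e_g^0, CFSE = 2(−0.4) + 0(+0.6) = -0.8Δₒ = -0.8 × 116 = -93 kJ/mol.
In a tetrahedral site the filling is e^2 t2^0: CFSE(tet) = -1.2Δₜ = -1.2 × (4/9)(116) = -62 kJ/mol.
OSPE = CFSE(oct) − CFSE(tet) = -93 − (-62) = -31 kJ/mol.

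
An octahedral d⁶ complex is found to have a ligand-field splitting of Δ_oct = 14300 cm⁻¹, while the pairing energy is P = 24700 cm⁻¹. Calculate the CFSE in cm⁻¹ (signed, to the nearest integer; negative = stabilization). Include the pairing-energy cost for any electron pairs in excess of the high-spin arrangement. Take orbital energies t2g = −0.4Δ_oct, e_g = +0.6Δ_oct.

Δ_oct < P, so pairing is avoided: the ground state is high-spin.
Configuration: t2g^4 e_g^2.
Orbital CFSE = -0.4Δ_oct = -0.4 × 14300 = -5720 cm⁻¹.
High-spin has no excess pairs, so no pairing correction applies.

-5720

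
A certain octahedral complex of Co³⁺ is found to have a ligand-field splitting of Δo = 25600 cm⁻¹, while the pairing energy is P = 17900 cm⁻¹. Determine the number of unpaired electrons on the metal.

Co sits in group 9; removing 3 electrons leaves Co³⁺ with 9 − 3 = 6 d electrons.
Δo > P, so pairing is preferred: the ground state is low-spin.
That gives t2g^6 e_g^0.
Unpaired electrons: 0.

0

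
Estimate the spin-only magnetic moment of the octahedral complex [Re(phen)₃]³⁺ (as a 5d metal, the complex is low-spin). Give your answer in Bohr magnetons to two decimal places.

phen is neutral, so the +3 overall charge sits on Re: oxidation state +3.
Re is in group 7, so Re³⁺ is d⁴ (7 − 3 = 4).
Configuration: t₂g⁴ eg⁰ → 2 unpaired electrons.
μ(spin-only) = √[2(2+2)] = √8 ≈ 2.83 Bohr magnetons.

2.83 Bohr magnetons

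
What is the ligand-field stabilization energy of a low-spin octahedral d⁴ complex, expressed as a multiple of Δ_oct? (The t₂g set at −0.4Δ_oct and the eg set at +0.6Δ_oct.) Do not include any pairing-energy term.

Configuration: t₂g⁴ eg⁰.
CFSE = 4(-0.4Δ_oct) + 0(0.6Δ_oct) = -1.6Δ_oct + 0.0Δ_oct = -1.6Δ_oct.

-1.6 Δ_oct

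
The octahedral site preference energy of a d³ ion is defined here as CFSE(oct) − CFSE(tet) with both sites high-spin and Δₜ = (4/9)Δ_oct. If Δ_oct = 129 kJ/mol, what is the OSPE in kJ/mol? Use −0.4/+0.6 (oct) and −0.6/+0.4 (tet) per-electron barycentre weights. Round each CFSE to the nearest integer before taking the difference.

-109

In an octahedral site d³ (HS) is t₂g³ eg⁰, giving CFSE(oct) = -1.2Δ_oct = -155 kJ/mol.
Tetrahedral e² t₂¹ gives -0.8Δₜ = -0.8 × (4/9) × 129 = -46 kJ/mol.
OSPE = CFSE(oct) − CFSE(tet) = -155 − (-46) = -109 kJ/mol.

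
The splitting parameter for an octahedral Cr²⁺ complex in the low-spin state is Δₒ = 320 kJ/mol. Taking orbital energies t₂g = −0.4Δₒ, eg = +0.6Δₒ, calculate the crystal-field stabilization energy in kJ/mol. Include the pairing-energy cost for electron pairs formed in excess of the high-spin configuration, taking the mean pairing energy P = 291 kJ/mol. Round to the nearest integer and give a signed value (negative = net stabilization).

Cr sits in group 6; removing 2 electrons leaves Cr²⁺ with 6 − 2 = 4 d electrons.
Electron filling gives t₂g⁴ eg⁰.
The orbital stabilization is -1.6Δₒ = -1.6 × 320 = -512 kJ/mol.
Pairing penalty: 1 pair vs 0 in the high-spin reference → 1 extra × P = 291 kJ/mol.
Net CFSE = -512 + 291 = -221 kJ/mol.

-221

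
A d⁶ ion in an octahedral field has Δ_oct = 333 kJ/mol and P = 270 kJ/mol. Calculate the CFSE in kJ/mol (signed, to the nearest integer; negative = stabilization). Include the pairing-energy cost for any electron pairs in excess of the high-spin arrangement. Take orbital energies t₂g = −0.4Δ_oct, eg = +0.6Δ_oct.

-259

With Δ_oct > P the complex is low-spin.
Configuration: t₂g⁶ eg⁰.
Orbital CFSE = -2.4Δ_oct = -2.4 × 333 = -799 kJ/mol.
Excess pairs vs high-spin: 3 − 1 = 2; pairing cost = +540 kJ/mol.
Net CFSE = -799 + 540 = -259 kJ/mol.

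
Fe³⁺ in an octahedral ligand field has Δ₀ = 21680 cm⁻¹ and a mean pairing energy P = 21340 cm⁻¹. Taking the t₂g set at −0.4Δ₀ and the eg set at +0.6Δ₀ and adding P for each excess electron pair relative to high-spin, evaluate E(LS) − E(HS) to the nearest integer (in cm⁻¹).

-680

Group 8 minus oxidation state +3 gives a d⁵ configuration for Fe³⁺.
In the high-spin limit (t₂g³ eg²) the orbital term is 0.0Δ₀ = 0 cm⁻¹, with no excess pairing.
Low-spin t₂g⁵ eg⁰ gives -2.0Δ₀ = -43360 cm⁻¹, but forming 2 extra pairs costs 2P = 42680 cm⁻¹, so E(LS) = -43360 + 42680 = -680 cm⁻¹.
The difference is -680 − (0) = -680 cm⁻¹, so low-spin lies lower.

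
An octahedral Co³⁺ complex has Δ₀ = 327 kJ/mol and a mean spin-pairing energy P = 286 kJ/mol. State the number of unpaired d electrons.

0

Co sits in group 9; removing 3 electrons leaves Co³⁺ with 9 − 3 = 6 d electrons.
Since Δ₀ = 327 kJ/mol > P = 286 kJ/mol, the complex adopts the low-spin configuration.
Filling d⁶ accordingly: t₂g⁶ eg⁰.
Unpaired electrons: 0.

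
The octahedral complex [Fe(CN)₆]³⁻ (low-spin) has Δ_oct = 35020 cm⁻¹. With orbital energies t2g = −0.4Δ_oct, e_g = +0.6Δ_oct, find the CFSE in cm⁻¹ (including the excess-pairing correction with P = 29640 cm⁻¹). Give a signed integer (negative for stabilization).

Each CN⁻ contributes -1; 6 × (-1) = -6. With overall charge -3, Fe is in the +3 oxidation state.
Fe sits in group 8; removing 3 electrons leaves Fe³⁺ with 8 − 3 = 5 d electrons.
Configuration: t2g^5 e_g^0.
The orbital stabilization is -2.0Δ_oct = -2.0 × 35020 = -70040 cm⁻¹.
Pairing penalty: 2 pairs vs 0 in the high-spin reference → 2 extra × P = 59280 cm⁻¹.
Net CFSE = -70040 + 59280 = -10760 cm⁻¹.

-10760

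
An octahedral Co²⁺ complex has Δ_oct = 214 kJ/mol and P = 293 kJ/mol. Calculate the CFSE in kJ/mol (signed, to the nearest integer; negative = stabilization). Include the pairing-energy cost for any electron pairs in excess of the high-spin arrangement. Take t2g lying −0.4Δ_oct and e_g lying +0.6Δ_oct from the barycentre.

Co²⁺: group 9, so d-count = 9 − 2 = 7.
With Δ_oct < P the complex is high-spin.
That gives t2g^5 e_g^2.
Orbital CFSE = -0.8Δ_oct = -0.8 × 214 = -171 kJ/mol.
High-spin has no excess pairs, so no pairing correction applies.

-171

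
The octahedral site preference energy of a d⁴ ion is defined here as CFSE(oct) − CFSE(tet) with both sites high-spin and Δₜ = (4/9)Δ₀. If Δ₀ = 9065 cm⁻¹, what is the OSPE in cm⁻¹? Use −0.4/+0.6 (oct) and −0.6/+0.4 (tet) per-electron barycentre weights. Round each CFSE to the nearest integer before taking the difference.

-3827

In an octahedral site d⁴ (HS) is t₂g³ eg¹, giving CFSE(oct) = -0.6Δ₀ = -5439 cm⁻¹.
In a tetrahedral site the filling is e² t₂²: CFSE(tet) = -0.4Δₜ = -0.4 × (4/9)(9065) = -1612 cm⁻¹.
OSPE = CFSE(oct) − CFSE(tet) = -5439 − (-1612) = -3827 cm⁻¹.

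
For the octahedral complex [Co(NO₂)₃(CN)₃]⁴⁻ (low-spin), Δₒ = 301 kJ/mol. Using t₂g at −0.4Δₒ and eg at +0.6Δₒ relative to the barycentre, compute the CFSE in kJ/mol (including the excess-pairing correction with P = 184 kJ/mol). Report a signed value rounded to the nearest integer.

-358

Ligand charges: 3×(-1) from NO₂⁻ and 3×(-1) from CN⁻ sum to -6; with overall charge -4, Co is +2.
Co²⁺: group 9, so d-count = 9 − 2 = 7.
Configuration: t₂g⁶ eg¹.
Orbital CFSE = 6(-0.4) + 1(0.6) = -1.8Δₒ = -1.8 × 301 = -542 kJ/mol.
Pairing penalty: 3 pairs vs 2 in the high-spin reference → 1 extra × P = 184 kJ/mol.
Overall CFSE = -542 + 184 = -358 kJ/mol.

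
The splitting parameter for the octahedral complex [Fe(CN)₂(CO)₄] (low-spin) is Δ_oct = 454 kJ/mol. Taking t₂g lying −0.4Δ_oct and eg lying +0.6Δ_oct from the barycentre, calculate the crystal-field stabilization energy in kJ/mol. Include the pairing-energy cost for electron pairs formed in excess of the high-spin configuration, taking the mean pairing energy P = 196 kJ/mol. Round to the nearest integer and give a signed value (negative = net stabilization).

-698

Ligand charges: 2×(-1) from CN⁻ and 4×(+0) from CO sum to -2; with overall charge +0, Fe is +2.
Fe sits in group 8; removing 2 electrons leaves Fe²⁺ with 8 − 2 = 6 d electrons.
The d⁶ electrons fill as t₂g⁶ eg⁰.
The orbital stabilization is -2.4Δ_oct = -2.4 × 454 = -1090 kJ/mol.
Relative to high-spin t₂g⁴ eg² (1 paired), the low-spin configuration has 2 additional pairs, contributing +2 × 196 = +392 kJ/mol.
Overall CFSE = -1090 + 392 = -698 kJ/mol.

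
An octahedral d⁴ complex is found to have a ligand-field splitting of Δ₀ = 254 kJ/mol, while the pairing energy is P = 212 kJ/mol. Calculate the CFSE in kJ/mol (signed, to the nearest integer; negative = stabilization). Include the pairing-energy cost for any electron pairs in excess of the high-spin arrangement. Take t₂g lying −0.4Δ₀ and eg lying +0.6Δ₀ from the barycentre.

-194

Here Δ₀ > P (254 > 212), so the low-spin state is favoured.
That gives t₂g⁴ eg⁰.
Orbital CFSE = -1.6Δ₀ = -1.6 × 254 = -406 kJ/mol.
Excess pairs vs high-spin: 1 − 0 = 1; pairing cost = +212 kJ/mol.
Net CFSE = -406 + 212 = -194 kJ/mol.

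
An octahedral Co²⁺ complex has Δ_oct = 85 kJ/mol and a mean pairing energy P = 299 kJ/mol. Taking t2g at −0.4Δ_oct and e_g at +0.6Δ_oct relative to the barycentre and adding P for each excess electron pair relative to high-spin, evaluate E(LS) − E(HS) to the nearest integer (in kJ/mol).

Co is in group 9, so Co²⁺ is d⁷ (9 − 2 = 7).
High-spin: t2g^5 e_g^2, CFSE = -0.8Δ_oct = -68 kJ/mol.
Low-spin t2g^6 e_g^1 gives -1.8Δ_oct = -153 kJ/mol, but forming 1 extra pair costs 1P = 299 kJ/mol, so E(LS) = -153 + 299 = 146 kJ/mol.
Thus E(LS) − E(HS) = 214 kJ/mol.

214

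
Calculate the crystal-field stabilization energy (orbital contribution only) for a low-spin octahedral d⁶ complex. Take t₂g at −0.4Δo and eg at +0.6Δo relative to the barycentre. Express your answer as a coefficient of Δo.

Configuration: t₂g⁶ eg⁰.
CFSE = 6(-0.4Δo) + 0(0.6Δo) = -2.4Δo + 0.0Δo = -2.4Δo.

-2.4 Δo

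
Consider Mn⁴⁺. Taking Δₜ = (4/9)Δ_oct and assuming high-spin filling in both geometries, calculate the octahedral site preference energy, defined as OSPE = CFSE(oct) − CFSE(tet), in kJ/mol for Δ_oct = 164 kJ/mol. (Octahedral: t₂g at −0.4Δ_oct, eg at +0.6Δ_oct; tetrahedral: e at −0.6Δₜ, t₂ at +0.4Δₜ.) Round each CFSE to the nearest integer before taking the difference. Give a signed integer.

Mn is in group 7, so Mn⁴⁺ is d³ (7 − 4 = 3).
In an octahedral site d³ (HS) is t2g^3 e_g^0, giving CFSE(oct) = -1.2Δ_oct = -197 kJ/mol.
In a tetrahedral site the filling is e^2 t2^1: CFSE(tet) = -0.8Δₜ = -0.8 × (4/9)(164) = -58 kJ/mol.
Subtracting, OSPE = -197 − (-58) = -139 kJ/mol.

-139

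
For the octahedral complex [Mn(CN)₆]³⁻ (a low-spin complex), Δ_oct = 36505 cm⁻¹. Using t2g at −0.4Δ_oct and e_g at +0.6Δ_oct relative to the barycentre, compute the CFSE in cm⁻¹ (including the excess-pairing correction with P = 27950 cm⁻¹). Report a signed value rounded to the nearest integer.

Each CN⁻ contributes -1; 6 × (-1) = -6. With overall charge -3, Mn is in the +3 oxidation state.
Group 7 minus oxidation state +3 gives a d⁴ configuration for Mn³⁺.
Electron filling gives t2g^4 e_g^0.
The orbital stabilization is -1.6Δ_oct = -1.6 × 36505 = -58408 cm⁻¹.
Relative to high-spin t2g^3 e_g^1 (0 paired), the low-spin configuration has 1 additional pair, contributing +1 × 27950 = +27950 cm⁻¹.
Combining: -58408 + 27950 = -30458 cm⁻¹.

-30458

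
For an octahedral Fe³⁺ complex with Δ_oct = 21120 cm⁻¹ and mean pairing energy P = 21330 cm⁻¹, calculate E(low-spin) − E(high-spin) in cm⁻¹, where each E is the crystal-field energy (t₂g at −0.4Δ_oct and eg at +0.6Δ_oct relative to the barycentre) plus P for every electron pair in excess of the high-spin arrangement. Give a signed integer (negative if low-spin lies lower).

Fe is in group 8, so Fe³⁺ is d⁵ (8 − 3 = 5).
High-spin d⁵ fills as t₂g³ eg² with CFSE 3(−0.4) + 2(+0.6) = 0.0Δ_oct = 0 cm⁻¹.
Low-spin t₂g⁵ eg⁰ gives -2.0Δ_oct = -42240 cm⁻¹, but forming 2 extra pairs costs 2P = 42660 cm⁻¹, so E(LS) = -42240 + 42660 = 420 cm⁻¹.
Thus E(LS) − E(HS) = 420 cm⁻¹.

420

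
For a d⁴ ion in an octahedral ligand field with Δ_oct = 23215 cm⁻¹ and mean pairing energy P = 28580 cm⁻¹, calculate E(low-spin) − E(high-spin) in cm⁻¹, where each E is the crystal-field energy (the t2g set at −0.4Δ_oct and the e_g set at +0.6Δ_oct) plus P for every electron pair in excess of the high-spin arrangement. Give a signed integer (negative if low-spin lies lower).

High-spin: t2g^3 e_g^1, CFSE = -0.6Δ_oct = -13929 cm⁻¹.
Low-spin: t2g^4 e_g^0, orbital CFSE = -1.6Δ_oct = -37144 cm⁻¹; plus 1 excess pair × P = +28580 cm⁻¹; total -8564 cm⁻¹.
The difference is -8564 − (-13929) = 5365 cm⁻¹, so high-spin lies lower.

5365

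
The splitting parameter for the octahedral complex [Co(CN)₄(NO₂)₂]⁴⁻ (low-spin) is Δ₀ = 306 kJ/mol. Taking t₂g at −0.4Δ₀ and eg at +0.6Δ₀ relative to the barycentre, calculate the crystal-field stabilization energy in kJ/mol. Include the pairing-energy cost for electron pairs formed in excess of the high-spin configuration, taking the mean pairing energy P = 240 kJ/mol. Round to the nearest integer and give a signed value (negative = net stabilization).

-311

Ligand charges: 4×(-1) from CN⁻ and 2×(-1) from NO₂⁻ sum to -6; with overall charge -4, Co is +2.
Co sits in group 9; removing 2 electrons leaves Co²⁺ with 9 − 2 = 7 d electrons.
Configuration: t₂g⁶ eg¹.
CFSE(orbital) = 6×(-0.4Δ₀) + 1×(0.6Δ₀) = -1.8Δ₀; with Δ₀ = 306 kJ/mol that is -551 kJ/mol.
Relative to high-spin t₂g⁵ eg² (2 paired), the low-spin configuration has 1 additional pair, contributing +1 × 240 = +240 kJ/mol.
Overall CFSE = -551 + 240 = -311 kJ/mol.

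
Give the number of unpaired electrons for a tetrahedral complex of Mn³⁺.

Group 7 minus oxidation state +3 gives a d⁴ configuration for Mn³⁺.
Tetrahedral splitting is small, so the complex is high-spin.
Configuration: e² t₂², giving 4 unpaired electrons.

4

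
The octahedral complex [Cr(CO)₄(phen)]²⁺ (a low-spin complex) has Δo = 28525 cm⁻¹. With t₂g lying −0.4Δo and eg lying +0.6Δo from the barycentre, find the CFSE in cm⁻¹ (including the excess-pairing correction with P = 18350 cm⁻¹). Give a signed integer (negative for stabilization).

Ligand charges: 4×(+0) from CO and 1×(+0) from phen sum to +0; with overall charge +2, Cr is +2.
Cr²⁺: group 6, so d-count = 6 − 2 = 4.
The d⁴ electrons fill as t₂g⁴ eg⁰.
The orbital stabilization is -1.6Δo = -1.6 × 28525 = -45640 cm⁻¹.
Relative to high-spin t₂g³ eg¹ (0 paired), the low-spin configuration has 1 additional pair, contributing +1 × 18350 = +18350 cm⁻¹.
Overall CFSE = -45640 + 18350 = -27290 cm⁻¹.

-27290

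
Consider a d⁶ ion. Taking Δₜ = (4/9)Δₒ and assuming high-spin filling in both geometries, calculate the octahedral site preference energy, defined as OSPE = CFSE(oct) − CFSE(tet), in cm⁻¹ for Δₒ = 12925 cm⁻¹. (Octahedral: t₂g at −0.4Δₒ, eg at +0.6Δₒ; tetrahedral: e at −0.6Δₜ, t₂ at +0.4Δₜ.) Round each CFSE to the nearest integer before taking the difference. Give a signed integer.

In an octahedral site d⁶ (HS) is t₂g⁴ eg², giving CFSE(oct) = -0.4Δₒ = -5170 cm⁻¹.
In a tetrahedral site the filling is e³ t₂³: CFSE(tet) = -0.6Δₜ = -0.6 × (4/9)(12925) = -3447 cm⁻¹.
OSPE = -5170 − (-3447) = -1723 cm⁻¹.

-1723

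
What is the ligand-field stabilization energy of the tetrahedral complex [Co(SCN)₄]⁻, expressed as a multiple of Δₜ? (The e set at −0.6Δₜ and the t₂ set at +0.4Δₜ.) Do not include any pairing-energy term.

-0.6 Δₜ

Each SCN⁻ contributes -1; 4 × (-1) = -4. With overall charge -1, Co is in the +3 oxidation state.
Co³⁺: group 9, so d-count = 9 − 3 = 6.
Tetrahedral splitting is small, so the complex is high-spin.
Configuration: e³ t₂³.
CFSE = 3(-0.6Δₜ) + 3(0.4Δₜ) = -1.8Δₜ + 1.2Δₜ = -0.6Δₜ.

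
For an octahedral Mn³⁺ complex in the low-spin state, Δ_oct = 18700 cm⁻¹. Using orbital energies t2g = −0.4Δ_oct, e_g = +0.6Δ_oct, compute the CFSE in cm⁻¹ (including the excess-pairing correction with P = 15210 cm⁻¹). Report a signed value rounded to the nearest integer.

-14710

Mn³⁺: group 7, so d-count = 7 − 3 = 4.
Electron filling gives t2g^4 e_g^0.
The orbital stabilization is -1.6Δ_oct = -1.6 × 18700 = -29920 cm⁻¹.
Pairing penalty: 1 pair vs 0 in the high-spin reference → 1 extra × P = 15210 cm⁻¹.
Combining: -29920 + 15210 = -14710 cm⁻¹.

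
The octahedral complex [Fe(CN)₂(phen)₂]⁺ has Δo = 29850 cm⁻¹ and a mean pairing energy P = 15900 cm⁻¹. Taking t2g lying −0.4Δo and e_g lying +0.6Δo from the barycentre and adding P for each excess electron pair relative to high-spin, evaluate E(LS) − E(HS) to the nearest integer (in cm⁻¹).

-27900

Ligand charges: 2×(-1) from CN⁻ and 2×(+0) from phen sum to -2; with overall charge +1, Fe is +3.
Group 8 minus oxidation state +3 gives a d⁵ configuration for Fe³⁺.
High-spin d⁵ fills as t2g^3 e_g^2 with CFSE 3(−0.4) + 2(+0.6) = 0.0Δo = 0 cm⁻¹.
Low-spin t2g^5 e_g^0 gives -2.0Δo = -59700 cm⁻¹, but forming 2 extra pairs costs 2P = 31800 cm⁻¹, so E(LS) = -59700 + 31800 = -27900 cm⁻¹.
The difference is -27900 − (0) = -27900 cm⁻¹, so low-spin lies lower.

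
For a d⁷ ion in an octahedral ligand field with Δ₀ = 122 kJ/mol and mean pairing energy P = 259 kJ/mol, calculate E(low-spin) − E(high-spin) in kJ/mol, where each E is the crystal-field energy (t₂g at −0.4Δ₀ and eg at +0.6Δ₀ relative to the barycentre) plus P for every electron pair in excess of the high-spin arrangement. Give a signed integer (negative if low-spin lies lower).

In the high-spin limit (t₂g⁵ eg²) the orbital term is -0.8Δ₀ = -98 kJ/mol, with no excess pairing.
For low-spin the configuration is t₂g⁶ eg¹: orbital energy -1.8 × 122 = -220 kJ/mol, and 1 additional pair relative to high-spin adds 259 kJ/mol, giving 39 kJ/mol.
The difference is 39 − (-98) = 137 kJ/mol, so high-spin lies lower.

137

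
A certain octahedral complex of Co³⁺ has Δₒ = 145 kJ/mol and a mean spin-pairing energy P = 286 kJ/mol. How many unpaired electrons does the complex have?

Co³⁺: group 9, so d-count = 9 − 3 = 6.
Since Δₒ = 145 kJ/mol < P = 286 kJ/mol, the complex adopts the high-spin configuration.
Configuration: t2g^4 e_g^2.
Unpaired electrons: 4.

4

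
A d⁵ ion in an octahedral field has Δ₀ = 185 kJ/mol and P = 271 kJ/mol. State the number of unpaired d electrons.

5

Δ₀ < P, so pairing is avoided: the ground state is high-spin.
Filling d⁵ accordingly: t2g^3 e_g^2.
Unpaired electrons: 5.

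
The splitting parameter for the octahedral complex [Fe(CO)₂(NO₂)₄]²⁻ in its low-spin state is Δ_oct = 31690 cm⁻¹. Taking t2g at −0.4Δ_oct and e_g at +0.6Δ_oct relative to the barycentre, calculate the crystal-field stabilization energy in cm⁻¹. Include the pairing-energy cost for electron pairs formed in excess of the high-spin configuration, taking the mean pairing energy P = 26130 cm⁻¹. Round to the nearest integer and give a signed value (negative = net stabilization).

Ligand charges: 2×(+0) from CO and 4×(-1) from NO₂⁻ sum to -4; with overall charge -2, Fe is +2.
Fe²⁺: group 8, so d-count = 8 − 2 = 6.
Electron filling gives t2g^6 e_g^0.
CFSE(orbital) = 6×(-0.4Δ_oct) + 0×(0.6Δ_oct) = -2.4Δ_oct; with Δ_oct = 31690 cm⁻¹ that is -76056 cm⁻¹.
Pairing penalty: 3 pairs vs 1 in the high-spin reference → 2 extra × P = 52260 cm⁻¹.
Net CFSE = -76056 + 52260 = -23796 cm⁻¹.

-23796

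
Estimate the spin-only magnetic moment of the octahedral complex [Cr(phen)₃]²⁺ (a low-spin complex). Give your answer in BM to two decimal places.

2.83 BM

phen is neutral, so the +2 overall charge sits on Cr: oxidation state +2.
Group 6 minus oxidation state +2 gives a d⁴ configuration for Cr²⁺.
Configuration: t₂g⁴ eg⁰ → 2 unpaired electrons.
μ(spin-only) = √[2(2+2)] = √8 ≈ 2.83 BM.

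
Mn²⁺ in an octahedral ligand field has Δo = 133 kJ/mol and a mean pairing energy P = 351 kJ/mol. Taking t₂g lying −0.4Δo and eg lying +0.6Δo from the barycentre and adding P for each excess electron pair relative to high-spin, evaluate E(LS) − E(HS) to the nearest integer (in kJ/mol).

436

Mn²⁺: group 7, so d-count = 7 − 2 = 5.
In the high-spin limit (t₂g³ eg²) the orbital term is 0.0Δo = 0 kJ/mol, with no excess pairing.
Low-spin t₂g⁵ eg⁰ gives -2.0Δo = -266 kJ/mol, but forming 2 extra pairs costs 2P = 702 kJ/mol, so E(LS) = -266 + 702 = 436 kJ/mol.
Thus E(LS) − E(HS) = 436 kJ/mol.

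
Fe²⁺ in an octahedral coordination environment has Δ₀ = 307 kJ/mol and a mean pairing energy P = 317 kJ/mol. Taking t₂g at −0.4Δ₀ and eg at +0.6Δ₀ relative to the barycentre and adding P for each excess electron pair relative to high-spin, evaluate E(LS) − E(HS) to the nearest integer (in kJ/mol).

Fe²⁺: group 8, so d-count = 8 − 2 = 6.
In the high-spin limit (t₂g⁴ eg²) the orbital term is -0.4Δ₀ = -123 kJ/mol, with no excess pairing.
For low-spin the configuration is t₂g⁶ eg⁰: orbital energy -2.4 × 307 = -737 kJ/mol, and 2 additional pairs relative to high-spin add 634 kJ/mol, giving -103 kJ/mol.
E(LS) − E(HS) = -103 − (-123) = 20 kJ/mol.

20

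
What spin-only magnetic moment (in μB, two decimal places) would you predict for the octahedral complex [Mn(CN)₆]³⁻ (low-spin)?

2.83 μB

Each CN⁻ contributes -1; 6 × (-1) = -6. With overall charge -3, Mn is in the +3 oxidation state.
Mn sits in group 7; removing 3 electrons leaves Mn³⁺ with 7 − 3 = 4 d electrons.
Configuration: t₂g⁴ eg⁰ → 2 unpaired electrons.
μ(spin-only) = √[2(2+2)] = √8 ≈ 2.83 μB.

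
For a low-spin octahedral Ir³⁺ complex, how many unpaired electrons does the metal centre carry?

Ir sits in group 9; removing 3 electrons leaves Ir³⁺ with 9 − 3 = 6 d electrons.
Configuration: t2g^6 e_g^0, giving 0 unpaired electrons.

0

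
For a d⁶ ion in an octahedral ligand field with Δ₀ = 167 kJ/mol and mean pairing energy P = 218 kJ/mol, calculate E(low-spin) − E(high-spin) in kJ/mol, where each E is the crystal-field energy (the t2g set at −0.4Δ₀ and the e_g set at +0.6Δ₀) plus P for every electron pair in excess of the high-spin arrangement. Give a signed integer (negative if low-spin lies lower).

High-spin: t2g^4 e_g^2, CFSE = -0.4Δ₀ = -67 kJ/mol.
Low-spin: t2g^6 e_g^0, orbital CFSE = -2.4Δ₀ = -401 kJ/mol; plus 2 excess pairs × P = +436 kJ/mol; total 35 kJ/mol.
The difference is 35 − (-67) = 102 kJ/mol, so high-spin lies lower.

102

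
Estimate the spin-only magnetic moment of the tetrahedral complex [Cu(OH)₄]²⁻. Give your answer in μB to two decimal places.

Each OH⁻ contributes -1; 4 × (-1) = -4. With overall charge -2, Cu is in the +2 oxidation state.
Cu sits in group 11; removing 2 electrons leaves Cu²⁺ with 11 − 2 = 9 d electrons.
With tetrahedral geometry the complex is necessarily high-spin.
Configuration: e⁴ t₂⁵ → 1 unpaired electron.
μ(spin-only) = √[1(1+2)] = √3 ≈ 1.73 μB.

1.73 μB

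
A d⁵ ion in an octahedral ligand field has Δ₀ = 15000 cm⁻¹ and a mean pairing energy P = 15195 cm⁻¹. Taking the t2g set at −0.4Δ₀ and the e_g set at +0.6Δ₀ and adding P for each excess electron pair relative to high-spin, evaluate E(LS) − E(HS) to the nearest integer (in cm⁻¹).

High-spin d⁵ fills as t2g^3 e_g^2 with CFSE 3(−0.4) + 2(+0.6) = 0.0Δ₀ = 0 cm⁻¹.
Low-spin: t2g^5 e_g^0, orbital CFSE = -2.0Δ₀ = -30000 cm⁻¹; plus 2 excess pairs × P = +30390 cm⁻¹; total 390 cm⁻¹.
E(LS) − E(HS) = 390 − (0) = 390 cm⁻¹.

390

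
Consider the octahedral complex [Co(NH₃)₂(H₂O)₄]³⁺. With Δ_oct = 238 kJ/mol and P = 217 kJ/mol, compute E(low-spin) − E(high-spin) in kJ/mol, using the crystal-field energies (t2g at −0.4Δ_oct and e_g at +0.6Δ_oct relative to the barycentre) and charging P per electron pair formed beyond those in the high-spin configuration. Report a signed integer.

Ligand charges: 2×(+0) from NH₃ and 4×(+0) from H₂O sum to +0; with overall charge +3, Co is +3.
Co³⁺: group 9, so d-count = 9 − 3 = 6.
High-spin d⁶ fills as t2g^4 e_g^2 with CFSE 4(−0.4) + 2(+0.6) = -0.4Δ_oct = -95 kJ/mol.
Low-spin: t2g^6 e_g^0, orbital CFSE = -2.4Δ_oct = -571 kJ/mol; plus 2 excess pairs × P = +434 kJ/mol; total -137 kJ/mol.
Thus E(LS) − E(HS) = -42 kJ/mol.

-42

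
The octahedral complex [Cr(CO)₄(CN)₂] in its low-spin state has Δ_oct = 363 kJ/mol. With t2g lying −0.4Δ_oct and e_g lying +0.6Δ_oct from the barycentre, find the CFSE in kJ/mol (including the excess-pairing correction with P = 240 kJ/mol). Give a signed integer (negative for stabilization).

-341

Ligand charges: 4×(+0) from CO and 2×(-1) from CN⁻ sum to -2; with overall charge +0, Cr is +2.
Cr is in group 6, so Cr²⁺ is d⁴ (6 − 2 = 4).
Electron filling gives t2g^4 e_g^0.
CFSE(orbital) = 4×(-0.4Δ_oct) + 0×(0.6Δ_oct) = -1.6Δ_oct; with Δ_oct = 363 kJ/mol that is -581 kJ/mol.
Relative to high-spin t2g^3 e_g^1 (0 paired), the low-spin configuration has 1 additional pair, contributing +1 × 240 = +240 kJ/mol.
Combining: -581 + 240 = -341 kJ/mol.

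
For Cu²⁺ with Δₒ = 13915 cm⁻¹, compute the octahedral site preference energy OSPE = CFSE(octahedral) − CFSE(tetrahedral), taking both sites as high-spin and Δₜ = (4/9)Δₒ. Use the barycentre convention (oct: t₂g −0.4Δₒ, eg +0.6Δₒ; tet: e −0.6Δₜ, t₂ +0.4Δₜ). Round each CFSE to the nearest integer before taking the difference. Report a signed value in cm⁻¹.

Cu²⁺: group 11, so d-count = 11 − 2 = 9.
In an octahedral site d⁹ (HS) is t₂g⁶ eg³, giving CFSE(oct) = -0.6Δₒ = -8349 cm⁻¹.
In a tetrahedral site the filling is e⁴ t₂⁵: CFSE(tet) = -0.4Δₜ = -0.4 × (4/9)(13915) = -2474 cm⁻¹.
OSPE = -8349 − (-2474) = -5875 cm⁻¹.

-5875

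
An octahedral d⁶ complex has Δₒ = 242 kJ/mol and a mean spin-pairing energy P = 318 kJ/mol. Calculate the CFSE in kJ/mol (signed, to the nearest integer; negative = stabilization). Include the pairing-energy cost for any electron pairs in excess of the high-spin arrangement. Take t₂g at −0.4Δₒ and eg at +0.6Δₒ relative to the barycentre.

-97

Δₒ < P, so pairing is avoided: the ground state is high-spin.
Filling d⁶ accordingly: t₂g⁴ eg².
Orbital CFSE = -0.4Δₒ = -0.4 × 242 = -97 kJ/mol.
High-spin has no excess pairs, so no pairing correction applies.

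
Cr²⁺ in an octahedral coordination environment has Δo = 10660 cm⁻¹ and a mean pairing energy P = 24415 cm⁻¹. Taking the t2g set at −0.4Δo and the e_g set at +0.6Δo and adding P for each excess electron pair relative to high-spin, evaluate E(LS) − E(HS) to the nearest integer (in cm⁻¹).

13755

Cr²⁺: group 6, so d-count = 6 − 2 = 4.
High-spin: t2g^3 e_g^1, CFSE = -0.6Δo = -6396 cm⁻¹.
Low-spin t2g^4 e_g^0 gives -1.6Δo = -17056 cm⁻¹, but forming 1 extra pair costs 1P = 24415 cm⁻¹, so E(LS) = -17056 + 24415 = 7359 cm⁻¹.
The difference is 7359 − (-6396) = 13755 cm⁻¹, so high-spin lies lower.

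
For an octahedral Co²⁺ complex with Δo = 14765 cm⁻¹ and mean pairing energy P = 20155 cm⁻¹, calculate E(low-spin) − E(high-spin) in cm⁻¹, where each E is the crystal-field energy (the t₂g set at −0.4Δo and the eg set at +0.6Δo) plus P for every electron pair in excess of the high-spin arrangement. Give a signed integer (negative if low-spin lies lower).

Co is in group 9, so Co²⁺ is d⁷ (9 − 2 = 7).
High-spin: t₂g⁵ eg², CFSE = -0.8Δo = -11812 cm⁻¹.
For low-spin the configuration is t₂g⁶ eg¹: orbital energy -1.8 × 14765 = -26577 cm⁻¹, and 1 additional pair relative to high-spin adds 20155 cm⁻¹, giving -6422 cm⁻¹.
E(LS) − E(HS) = -6422 − (-11812) = 5390 cm⁻¹.

5390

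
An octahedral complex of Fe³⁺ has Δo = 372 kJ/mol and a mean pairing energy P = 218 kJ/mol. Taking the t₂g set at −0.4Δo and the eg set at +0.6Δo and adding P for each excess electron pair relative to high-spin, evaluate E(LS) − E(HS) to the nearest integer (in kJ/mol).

Fe³⁺: group 8, so d-count = 8 − 3 = 5.
In the high-spin limit (t₂g³ eg²) the orbital term is 0.0Δo = 0 kJ/mol, with no excess pairing.
Low-spin t₂g⁵ eg⁰ gives -2.0Δo = -744 kJ/mol, but forming 2 extra pairs costs 2P = 436 kJ/mol, so E(LS) = -744 + 436 = -308 kJ/mol.
Thus E(LS) − E(HS) = -308 kJ/mol.

-308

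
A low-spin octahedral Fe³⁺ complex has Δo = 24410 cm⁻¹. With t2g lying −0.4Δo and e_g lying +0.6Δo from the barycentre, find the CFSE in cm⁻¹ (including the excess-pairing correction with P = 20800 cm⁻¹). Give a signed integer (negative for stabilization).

-7220

Fe³⁺: group 8, so d-count = 8 − 3 = 5.
Electron filling gives t2g^5 e_g^0.
The orbital stabilization is -2.0Δo = -2.0 × 24410 = -48820 cm⁻¹.
High-spin d⁵ would be t2g^3 e_g^2 with 0 pairs; low-spin has 2, so 2 excess pairs cost +2P = +41600 cm⁻¹.
Overall CFSE = -48820 + 41600 = -7220 cm⁻¹.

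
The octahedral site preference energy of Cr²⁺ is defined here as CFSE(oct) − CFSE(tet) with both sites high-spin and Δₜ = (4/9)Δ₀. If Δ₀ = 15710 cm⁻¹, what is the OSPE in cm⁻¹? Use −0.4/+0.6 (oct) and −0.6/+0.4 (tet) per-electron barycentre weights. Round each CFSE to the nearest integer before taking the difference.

Cr is in group 6, so Cr²⁺ is d⁴ (6 − 2 = 4).
In an octahedral site d⁴ (HS) is t₂g³ eg¹, giving CFSE(oct) = -0.6Δ₀ = -9426 cm⁻¹.
Tetrahedral e² t₂² gives -0.4Δₜ = -0.4 × (4/9) × 15710 = -2793 cm⁻¹.
Subtracting, OSPE = -9426 − (-2793) = -6633 cm⁻¹.

-6633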